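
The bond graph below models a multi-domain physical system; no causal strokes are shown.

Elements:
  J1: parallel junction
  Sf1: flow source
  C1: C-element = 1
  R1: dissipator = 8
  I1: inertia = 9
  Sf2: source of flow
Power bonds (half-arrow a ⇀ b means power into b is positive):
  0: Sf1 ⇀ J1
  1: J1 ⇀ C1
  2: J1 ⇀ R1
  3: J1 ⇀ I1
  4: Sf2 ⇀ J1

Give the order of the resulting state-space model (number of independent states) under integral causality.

β0 →Sf1  (source Sf1 imposes f)
β4 →Sf2  (Sf2 (Sf) sets flow on bond)
β1 →J1  (prefer integral on C1)
β2 →R1  (common-e at J1 fixed by 1)
β3 →I1  (common-e at J1 fixed by 1)

2  (C1, I1 all integral)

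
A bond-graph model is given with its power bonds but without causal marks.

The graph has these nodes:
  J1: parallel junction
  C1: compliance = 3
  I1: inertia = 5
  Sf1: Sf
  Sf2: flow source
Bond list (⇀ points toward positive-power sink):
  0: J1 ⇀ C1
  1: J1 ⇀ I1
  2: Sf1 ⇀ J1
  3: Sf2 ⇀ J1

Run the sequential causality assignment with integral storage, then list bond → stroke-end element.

b2 |Sf1  (Sf1: flow source, stroke at near end)
b3 |Sf2  (Sf2 fixes flow; stroke at Sf2)
b0 |J1  (C1 outputs effort q/C1)
b1 |I1  (J1 effort already set via bond 0)

β0 stroke at J1
β1 stroke at I1
β2 stroke at Sf1
β3 stroke at Sf2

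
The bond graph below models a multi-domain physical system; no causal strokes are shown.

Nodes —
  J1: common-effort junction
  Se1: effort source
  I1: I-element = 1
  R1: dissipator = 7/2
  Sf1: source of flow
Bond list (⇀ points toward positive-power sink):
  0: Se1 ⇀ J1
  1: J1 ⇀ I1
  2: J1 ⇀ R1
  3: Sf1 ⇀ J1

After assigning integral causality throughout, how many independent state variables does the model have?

b0 |J1  (Se1 (Se) sets effort on bond)
b3 |Sf1  (Sf1 (Sf) sets flow on bond)
b1 |I1  (J1 effort already set via bond 0)
b2 |R1  (J1: bond 0 brought effort, rest push out)

1  (I1 all integral)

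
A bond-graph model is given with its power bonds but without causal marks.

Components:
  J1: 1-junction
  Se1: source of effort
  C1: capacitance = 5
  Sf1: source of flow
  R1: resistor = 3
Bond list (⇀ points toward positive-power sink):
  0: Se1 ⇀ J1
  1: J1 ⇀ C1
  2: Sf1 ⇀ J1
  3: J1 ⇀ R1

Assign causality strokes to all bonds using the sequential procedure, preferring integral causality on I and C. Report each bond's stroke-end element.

bond 0 stroke→J1  (Se1: effort source, stroke at far end)
bond 2 stroke→Sf1  (source Sf1 imposes f)
bond 1 stroke→J1  (1-jn J1 has f-setter on 2)
bond 3 stroke→J1  (1-jn J1 has f-setter on 2)

bond 0 →J1
bond 1 →J1
bond 2 →Sf1
bond 3 →J1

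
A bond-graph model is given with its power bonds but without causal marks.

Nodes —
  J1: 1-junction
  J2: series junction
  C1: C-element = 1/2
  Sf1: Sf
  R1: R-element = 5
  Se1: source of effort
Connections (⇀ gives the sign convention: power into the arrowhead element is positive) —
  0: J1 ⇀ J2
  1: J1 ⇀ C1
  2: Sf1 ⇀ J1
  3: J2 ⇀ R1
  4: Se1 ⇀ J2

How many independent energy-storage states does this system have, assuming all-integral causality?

1  (C1 all integral)

b2 →Sf1  (Sf1 fixes flow; stroke at Sf1)
b4 →J2  (Se1 fixes effort; stroke away)
b0 →J1  (common-f at J1 fixed by 2)
b1 →J1  (J1: bond 2 brought flow, rest push out)
b3 →J2  (J2: bond 0 brought flow, rest push out)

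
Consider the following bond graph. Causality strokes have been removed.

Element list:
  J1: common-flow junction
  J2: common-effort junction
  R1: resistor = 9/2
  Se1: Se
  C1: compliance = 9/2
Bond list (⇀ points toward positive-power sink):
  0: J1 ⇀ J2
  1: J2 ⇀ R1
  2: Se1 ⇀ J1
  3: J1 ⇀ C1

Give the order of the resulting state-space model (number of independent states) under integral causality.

b2 |J1  (Se1 fixes effort; stroke away)
b3 |J1  (C1: C, integral causality)
b0 |J2  (J1: last free bond brings flow in)
b1 |R1  (0-jn J2 has e-setter on 0)

1  (C1 all integral)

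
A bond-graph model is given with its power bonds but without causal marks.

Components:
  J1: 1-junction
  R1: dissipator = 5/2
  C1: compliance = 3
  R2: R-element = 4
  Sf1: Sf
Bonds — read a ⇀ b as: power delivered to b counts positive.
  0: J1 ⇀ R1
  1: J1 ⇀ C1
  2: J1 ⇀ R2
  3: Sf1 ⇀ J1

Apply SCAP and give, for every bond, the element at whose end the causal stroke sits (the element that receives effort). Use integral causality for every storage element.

b0 |J1
b1 |J1
b2 |J1
b3 |Sf1

bond 3 |Sf1  (Sf1 fixes flow; stroke at Sf1)
bond 0 |J1  (J1 flow already set via bond 3)
bond 1 |J1  (J1: bond 3 brought flow, rest push out)
bond 2 |J1  (common-f at J1 fixed by 3)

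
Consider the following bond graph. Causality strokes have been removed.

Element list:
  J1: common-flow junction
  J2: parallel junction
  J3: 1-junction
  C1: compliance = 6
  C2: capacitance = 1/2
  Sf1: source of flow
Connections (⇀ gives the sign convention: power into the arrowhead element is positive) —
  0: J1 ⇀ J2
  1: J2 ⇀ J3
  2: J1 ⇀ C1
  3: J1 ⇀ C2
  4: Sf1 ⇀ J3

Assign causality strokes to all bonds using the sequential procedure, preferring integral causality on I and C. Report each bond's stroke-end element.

bond 0 stroke at J2
bond 1 stroke at J3
bond 2 stroke at J1
bond 3 stroke at J1
bond 4 stroke at Sf1

b4 →Sf1  (Sf1: flow source, stroke at near end)
b1 →J3  (J3 flow already set via bond 4)
b0 →J2  (only one effort-in slot at J2)
b2 →J1  (common-f at J1 fixed by 0)
b3 →J1  (J1: bond 0 brought flow, rest push out)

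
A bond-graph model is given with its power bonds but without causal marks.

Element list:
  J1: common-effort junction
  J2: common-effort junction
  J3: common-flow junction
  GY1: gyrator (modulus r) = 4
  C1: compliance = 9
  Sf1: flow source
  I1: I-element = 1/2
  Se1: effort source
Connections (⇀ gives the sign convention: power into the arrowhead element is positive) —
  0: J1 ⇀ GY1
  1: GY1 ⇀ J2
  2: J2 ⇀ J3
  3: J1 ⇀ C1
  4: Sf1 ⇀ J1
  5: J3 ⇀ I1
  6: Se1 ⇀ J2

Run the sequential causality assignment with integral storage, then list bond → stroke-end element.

b4 |Sf1  (Sf1: flow source, stroke at near end)
b6 |J2  (source Se1 imposes e)
b1 |GY1  (0-jn J2 has e-setter on 6)
b2 |J3  (J2: bond 6 brought effort, rest push out)
b5 |I1  (J3: last free bond brings flow in)
b0 |GY1  (GY1: gyrator matches bond 1)
b3 |J1  (J1 needs exactly one e-in)

b0 |GY1
b1 |GY1
b2 |J3
b3 |J1
b4 |Sf1
b5 |I1
b6 |J2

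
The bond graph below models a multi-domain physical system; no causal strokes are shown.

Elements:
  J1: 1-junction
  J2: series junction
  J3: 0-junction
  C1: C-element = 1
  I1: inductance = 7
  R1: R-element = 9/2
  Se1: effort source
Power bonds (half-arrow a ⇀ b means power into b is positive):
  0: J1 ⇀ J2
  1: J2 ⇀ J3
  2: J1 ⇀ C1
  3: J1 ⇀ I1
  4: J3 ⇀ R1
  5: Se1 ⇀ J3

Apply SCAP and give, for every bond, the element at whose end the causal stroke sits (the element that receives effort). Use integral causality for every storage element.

bond 5 stroke→J3  (Se1 fixes effort; stroke away)
bond 1 stroke→J2  (J3: bond 5 brought effort, rest push out)
bond 4 stroke→R1  (J3 effort already set via bond 5)
bond 0 stroke→J1  (J2 needs exactly one f-in)
bond 2 stroke→J1  (prefer integral on C1)
bond 3 stroke→I1  (closing 1-jn rule on J1)

β0 stroke at J1
β1 stroke at J2
β2 stroke at J1
β3 stroke at I1
β4 stroke at R1
β5 stroke at J3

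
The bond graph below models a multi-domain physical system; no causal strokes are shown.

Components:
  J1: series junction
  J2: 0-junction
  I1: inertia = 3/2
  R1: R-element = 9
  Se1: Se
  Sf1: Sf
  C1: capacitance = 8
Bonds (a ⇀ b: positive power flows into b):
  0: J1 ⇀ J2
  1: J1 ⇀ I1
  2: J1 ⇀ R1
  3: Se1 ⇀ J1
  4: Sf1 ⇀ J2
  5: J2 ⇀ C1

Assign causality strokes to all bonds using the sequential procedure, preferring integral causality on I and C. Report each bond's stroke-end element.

bond 0 stroke at J1
bond 1 stroke at I1
bond 2 stroke at J1
bond 3 stroke at J1
bond 4 stroke at Sf1
bond 5 stroke at J2

β3 stroke at J1  (Se1 (Se) sets effort on bond)
β4 stroke at Sf1  (source Sf1 imposes f)
β1 stroke at I1  (I1 integral (f out))
β0 stroke at J1  (J1 flow already set via bond 1)
β2 stroke at J1  (common-f at J1 fixed by 1)
β5 stroke at J2  (J2: last free bond brings effort in)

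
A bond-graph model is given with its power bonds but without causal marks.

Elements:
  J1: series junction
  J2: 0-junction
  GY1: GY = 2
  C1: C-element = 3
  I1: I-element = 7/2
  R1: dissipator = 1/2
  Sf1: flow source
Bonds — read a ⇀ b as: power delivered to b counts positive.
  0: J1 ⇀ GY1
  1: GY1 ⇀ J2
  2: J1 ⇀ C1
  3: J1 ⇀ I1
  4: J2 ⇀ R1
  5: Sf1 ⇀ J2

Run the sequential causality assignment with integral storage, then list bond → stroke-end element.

β5 stroke at Sf1  (Sf1: flow source, stroke at near end)
β2 stroke at J1  (C1: C, integral causality)
β3 stroke at I1  (I1: I, integral causality)
β0 stroke at J1  (common-f at J1 fixed by 3)
β1 stroke at J2  (GY1: gyrator matches bond 0)
β4 stroke at R1  (J2 effort already set via bond 1)

b0 |J1
b1 |J2
b2 |J1
b3 |I1
b4 |R1
b5 |Sf1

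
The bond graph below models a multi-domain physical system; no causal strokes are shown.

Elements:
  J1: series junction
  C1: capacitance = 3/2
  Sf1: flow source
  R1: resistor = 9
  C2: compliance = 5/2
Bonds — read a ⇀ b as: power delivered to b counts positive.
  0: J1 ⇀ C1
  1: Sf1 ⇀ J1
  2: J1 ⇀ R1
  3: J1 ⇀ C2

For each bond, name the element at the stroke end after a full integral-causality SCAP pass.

b0 stroke→J1
b1 stroke→Sf1
b2 stroke→J1
b3 stroke→J1

β1 →Sf1  (Sf1 (Sf) sets flow on bond)
β0 →J1  (J1 flow already set via bond 1)
β2 →J1  (J1: bond 1 brought flow, rest push out)
β3 →J1  (J1: bond 1 brought flow, rest push out)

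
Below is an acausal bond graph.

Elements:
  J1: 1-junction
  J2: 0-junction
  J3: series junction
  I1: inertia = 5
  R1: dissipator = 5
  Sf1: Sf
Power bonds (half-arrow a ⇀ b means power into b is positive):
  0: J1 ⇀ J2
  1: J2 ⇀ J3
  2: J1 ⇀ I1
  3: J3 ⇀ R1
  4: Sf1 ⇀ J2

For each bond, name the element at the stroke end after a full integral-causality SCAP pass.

#0 stroke at J1
#1 stroke at J2
#2 stroke at I1
#3 stroke at J3
#4 stroke at Sf1

b4 stroke→Sf1  (Sf1: flow source, stroke at near end)
b2 stroke→I1  (I1 outputs flow p/I1)
b0 stroke→J1  (J1 flow already set via bond 2)
b1 stroke→J2  (J2: last free bond brings effort in)
b3 stroke→J3  (1-jn J3 has f-setter on 1)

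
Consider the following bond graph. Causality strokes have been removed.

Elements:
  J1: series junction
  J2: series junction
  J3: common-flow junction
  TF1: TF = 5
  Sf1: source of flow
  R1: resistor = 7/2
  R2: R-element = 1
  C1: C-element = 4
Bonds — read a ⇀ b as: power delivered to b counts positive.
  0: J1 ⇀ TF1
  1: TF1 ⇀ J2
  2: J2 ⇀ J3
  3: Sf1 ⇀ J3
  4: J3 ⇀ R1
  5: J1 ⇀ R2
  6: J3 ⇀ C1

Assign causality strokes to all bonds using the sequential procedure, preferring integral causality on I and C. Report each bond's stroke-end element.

β0 stroke at TF1
β1 stroke at J2
β2 stroke at J3
β3 stroke at Sf1
β4 stroke at J3
β5 stroke at J1
β6 stroke at J3

bond 3 stroke at Sf1  (Sf1: flow source, stroke at near end)
bond 2 stroke at J3  (J3: bond 3 brought flow, rest push out)
bond 4 stroke at J3  (J3: bond 3 brought flow, rest push out)
bond 6 stroke at J3  (J3 flow already set via bond 3)
bond 1 stroke at J2  (J2 flow already set via bond 2)
bond 0 stroke at TF1  (TF1: transformer flips bond 1)
bond 5 stroke at J1  (common-f at J1 fixed by 0)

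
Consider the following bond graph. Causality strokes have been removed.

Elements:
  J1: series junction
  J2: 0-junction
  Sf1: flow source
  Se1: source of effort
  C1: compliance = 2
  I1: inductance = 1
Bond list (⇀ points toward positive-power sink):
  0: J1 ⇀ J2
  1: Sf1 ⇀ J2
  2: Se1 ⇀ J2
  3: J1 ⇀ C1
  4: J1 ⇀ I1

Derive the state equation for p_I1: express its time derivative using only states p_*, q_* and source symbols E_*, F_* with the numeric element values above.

dp_I1/dt = -E_Se1 - q_C1/2

bond 1 →Sf1  (Sf1 fixes flow; stroke at Sf1)
bond 2 →J2  (source Se1 imposes e)
bond 0 →J1  (J2: bond 2 brought effort, rest push out)
bond 3 →J1  (C1 integral (e out))
bond 4 →I1  (J1 needs exactly one f-in)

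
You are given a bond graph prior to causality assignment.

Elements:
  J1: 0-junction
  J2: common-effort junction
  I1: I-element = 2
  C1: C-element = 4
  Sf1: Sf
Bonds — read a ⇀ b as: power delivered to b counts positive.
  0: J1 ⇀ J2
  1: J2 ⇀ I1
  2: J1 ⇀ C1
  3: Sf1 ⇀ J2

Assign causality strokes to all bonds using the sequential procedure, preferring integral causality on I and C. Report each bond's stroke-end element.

β0 →J2
β1 →I1
β2 →J1
β3 →Sf1

bond 3 stroke at Sf1  (source Sf1 imposes f)
bond 1 stroke at I1  (I1: I, integral causality)
bond 0 stroke at J2  (J2: last free bond brings effort in)
bond 2 stroke at J1  (only one effort-in slot at J1)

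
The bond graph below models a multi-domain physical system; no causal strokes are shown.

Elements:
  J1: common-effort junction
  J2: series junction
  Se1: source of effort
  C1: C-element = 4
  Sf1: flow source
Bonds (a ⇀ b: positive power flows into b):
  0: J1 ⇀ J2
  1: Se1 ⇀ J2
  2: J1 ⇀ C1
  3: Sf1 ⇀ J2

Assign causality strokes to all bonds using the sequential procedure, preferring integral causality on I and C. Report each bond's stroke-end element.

b0 |J2
b1 |J2
b2 |J1
b3 |Sf1

b1 stroke at J2  (Se1 fixes effort; stroke away)
b3 stroke at Sf1  (Sf1 fixes flow; stroke at Sf1)
b0 stroke at J2  (J2 flow already set via bond 3)
b2 stroke at J1  (J1: last free bond brings effort in)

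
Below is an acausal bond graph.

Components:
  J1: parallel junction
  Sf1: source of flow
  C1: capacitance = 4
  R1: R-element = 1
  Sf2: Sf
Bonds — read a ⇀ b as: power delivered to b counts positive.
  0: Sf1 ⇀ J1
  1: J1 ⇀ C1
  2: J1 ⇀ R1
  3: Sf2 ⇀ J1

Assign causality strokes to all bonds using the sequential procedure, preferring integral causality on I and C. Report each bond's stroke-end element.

#0 |Sf1  (Sf1 fixes flow; stroke at Sf1)
#3 |Sf2  (Sf2 (Sf) sets flow on bond)
#1 |J1  (C1 integral (e out))
#2 |R1  (J1: bond 1 brought effort, rest push out)

bond 0 →Sf1
bond 1 →J1
bond 2 →R1
bond 3 →Sf2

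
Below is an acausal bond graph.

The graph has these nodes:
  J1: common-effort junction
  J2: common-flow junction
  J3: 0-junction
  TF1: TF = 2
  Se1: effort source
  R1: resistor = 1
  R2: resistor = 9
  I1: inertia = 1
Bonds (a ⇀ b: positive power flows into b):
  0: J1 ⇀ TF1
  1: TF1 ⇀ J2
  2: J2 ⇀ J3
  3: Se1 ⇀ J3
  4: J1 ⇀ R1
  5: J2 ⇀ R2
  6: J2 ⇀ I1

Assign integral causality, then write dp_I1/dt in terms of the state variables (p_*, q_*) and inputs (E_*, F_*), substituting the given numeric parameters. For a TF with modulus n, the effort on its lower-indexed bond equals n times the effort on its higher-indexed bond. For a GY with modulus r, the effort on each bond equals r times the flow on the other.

dp_I1/dt = -E_Se1 - 37*p_I1/4

#3 →J3  (Se1 fixes effort; stroke away)
#2 →J2  (0-jn J3 has e-setter on 3)
#6 →I1  (I1 integral (f out))
#1 →J2  (1-jn J2 has f-setter on 6)
#5 →J2  (common-f at J2 fixed by 6)
#0 →TF1  (through TF1, causality passes straight; one stroke at TF1)
#4 →J1  (J1 needs exactly one e-in)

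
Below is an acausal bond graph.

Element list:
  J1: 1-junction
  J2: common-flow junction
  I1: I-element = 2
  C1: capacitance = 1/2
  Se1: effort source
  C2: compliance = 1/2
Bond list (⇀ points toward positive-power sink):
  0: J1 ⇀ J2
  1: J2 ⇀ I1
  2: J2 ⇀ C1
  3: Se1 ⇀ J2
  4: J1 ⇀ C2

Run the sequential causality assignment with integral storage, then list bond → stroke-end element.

β0 stroke→J2
β1 stroke→I1
β2 stroke→J2
β3 stroke→J2
β4 stroke→J1

#3 stroke→J2  (Se1: effort source, stroke at far end)
#1 stroke→I1  (I1 integral (f out))
#0 stroke→J2  (J2 flow already set via bond 1)
#2 stroke→J2  (1-jn J2 has f-setter on 1)
#4 stroke→J1  (J1 flow already set via bond 0)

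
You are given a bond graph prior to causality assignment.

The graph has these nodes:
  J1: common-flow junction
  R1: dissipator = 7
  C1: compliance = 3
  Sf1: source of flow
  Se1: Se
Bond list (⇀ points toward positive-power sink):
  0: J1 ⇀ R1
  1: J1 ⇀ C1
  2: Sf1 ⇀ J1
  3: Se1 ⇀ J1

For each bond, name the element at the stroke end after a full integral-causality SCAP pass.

β0 |J1
β1 |J1
β2 |Sf1
β3 |J1

b2 stroke→Sf1  (Sf1: flow source, stroke at near end)
b3 stroke→J1  (Se1: effort source, stroke at far end)
b0 stroke→J1  (J1: bond 2 brought flow, rest push out)
b1 stroke→J1  (common-f at J1 fixed by 2)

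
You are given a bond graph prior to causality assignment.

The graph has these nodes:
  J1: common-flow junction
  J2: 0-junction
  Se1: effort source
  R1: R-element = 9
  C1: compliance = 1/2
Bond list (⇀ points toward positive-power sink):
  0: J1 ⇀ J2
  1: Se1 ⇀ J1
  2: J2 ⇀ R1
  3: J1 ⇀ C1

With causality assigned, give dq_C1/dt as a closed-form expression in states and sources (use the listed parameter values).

dq_C1/dt = E_Se1/9 - 2*q_C1/9

b1 →J1  (Se1: effort source, stroke at far end)
b3 →J1  (C1 integral (e out))
b0 →J2  (J1 needs exactly one f-in)
b2 →R1  (0-jn J2 has e-setter on 0)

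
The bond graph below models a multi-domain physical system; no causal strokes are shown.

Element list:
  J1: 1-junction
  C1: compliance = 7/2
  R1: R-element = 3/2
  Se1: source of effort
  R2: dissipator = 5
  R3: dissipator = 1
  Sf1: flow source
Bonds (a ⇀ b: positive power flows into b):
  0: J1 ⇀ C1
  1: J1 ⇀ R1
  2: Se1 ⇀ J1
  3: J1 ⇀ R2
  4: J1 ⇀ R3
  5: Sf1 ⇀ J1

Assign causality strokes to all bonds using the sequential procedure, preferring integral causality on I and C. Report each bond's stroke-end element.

bond 0 |J1
bond 1 |J1
bond 2 |J1
bond 3 |J1
bond 4 |J1
bond 5 |Sf1

bond 2 stroke→J1  (Se1 fixes effort; stroke away)
bond 5 stroke→Sf1  (Sf1 fixes flow; stroke at Sf1)
bond 0 stroke→J1  (1-jn J1 has f-setter on 5)
bond 1 stroke→J1  (J1 flow already set via bond 5)
bond 3 stroke→J1  (J1: bond 5 brought flow, rest push out)
bond 4 stroke→J1  (J1 flow already set via bond 5)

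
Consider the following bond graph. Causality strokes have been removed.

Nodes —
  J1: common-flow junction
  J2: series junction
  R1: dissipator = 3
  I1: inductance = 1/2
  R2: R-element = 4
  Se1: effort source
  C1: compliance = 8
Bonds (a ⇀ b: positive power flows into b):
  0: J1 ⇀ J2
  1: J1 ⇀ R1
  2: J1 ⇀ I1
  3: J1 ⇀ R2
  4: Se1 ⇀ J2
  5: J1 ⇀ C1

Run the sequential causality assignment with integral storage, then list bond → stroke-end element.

β4 →J2  (Se1: effort source, stroke at far end)
β0 →J1  (only one flow-in slot at J2)
β2 →I1  (I1 integral (f out))
β1 →J1  (J1: bond 2 brought flow, rest push out)
β3 →J1  (J1 flow already set via bond 2)
β5 →J1  (J1 flow already set via bond 2)

bond 0 stroke→J1
bond 1 stroke→J1
bond 2 stroke→I1
bond 3 stroke→J1
bond 4 stroke→J2
bond 5 stroke→J1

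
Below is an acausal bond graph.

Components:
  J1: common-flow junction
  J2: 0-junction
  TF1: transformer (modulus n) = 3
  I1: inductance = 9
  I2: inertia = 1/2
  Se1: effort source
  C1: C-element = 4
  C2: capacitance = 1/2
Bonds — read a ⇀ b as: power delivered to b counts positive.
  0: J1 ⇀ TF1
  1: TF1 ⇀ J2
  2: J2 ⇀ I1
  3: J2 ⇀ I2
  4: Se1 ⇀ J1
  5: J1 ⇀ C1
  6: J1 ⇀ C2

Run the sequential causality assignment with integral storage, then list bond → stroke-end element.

β0 →TF1
β1 →J2
β2 →I1
β3 →I2
β4 →J1
β5 →J1
β6 →J1

#4 |J1  (Se1: effort source, stroke at far end)
#2 |I1  (I1 outputs flow p/I1)
#3 |I2  (I2 integral (f out))
#1 |J2  (J2 needs exactly one e-in)
#0 |TF1  (TF1: transformer flips bond 1)
#5 |J1  (common-f at J1 fixed by 0)
#6 |J1  (J1 flow already set via bond 0)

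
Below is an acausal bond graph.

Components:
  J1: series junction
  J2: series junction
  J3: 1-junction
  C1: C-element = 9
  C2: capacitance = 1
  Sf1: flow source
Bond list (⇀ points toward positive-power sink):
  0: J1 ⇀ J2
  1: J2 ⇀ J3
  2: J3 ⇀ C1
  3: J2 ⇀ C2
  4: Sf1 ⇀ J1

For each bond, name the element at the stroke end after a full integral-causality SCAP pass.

b4 |Sf1  (source Sf1 imposes f)
b0 |J1  (J1 flow already set via bond 4)
b1 |J2  (common-f at J2 fixed by 0)
b3 |J2  (J2 flow already set via bond 0)
b2 |J3  (common-f at J3 fixed by 1)

β0 stroke→J1
β1 stroke→J2
β2 stroke→J3
β3 stroke→J2
β4 stroke→Sf1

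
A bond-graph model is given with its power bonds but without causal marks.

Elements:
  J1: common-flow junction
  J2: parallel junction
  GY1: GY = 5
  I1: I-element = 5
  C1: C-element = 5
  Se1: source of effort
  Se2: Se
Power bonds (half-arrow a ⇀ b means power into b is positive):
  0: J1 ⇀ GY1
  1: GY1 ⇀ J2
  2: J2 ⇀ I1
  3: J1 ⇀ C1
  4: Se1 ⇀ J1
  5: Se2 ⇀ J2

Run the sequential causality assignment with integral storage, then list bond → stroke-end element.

bond 4 stroke at J1  (Se1 fixes effort; stroke away)
bond 5 stroke at J2  (Se2 fixes effort; stroke away)
bond 1 stroke at GY1  (J2: bond 5 brought effort, rest push out)
bond 2 stroke at I1  (common-e at J2 fixed by 5)
bond 0 stroke at GY1  (GY1: gyrator matches bond 1)
bond 3 stroke at J1  (J1: bond 0 brought flow, rest push out)

#0 |GY1
#1 |GY1
#2 |I1
#3 |J1
#4 |J1
#5 |J2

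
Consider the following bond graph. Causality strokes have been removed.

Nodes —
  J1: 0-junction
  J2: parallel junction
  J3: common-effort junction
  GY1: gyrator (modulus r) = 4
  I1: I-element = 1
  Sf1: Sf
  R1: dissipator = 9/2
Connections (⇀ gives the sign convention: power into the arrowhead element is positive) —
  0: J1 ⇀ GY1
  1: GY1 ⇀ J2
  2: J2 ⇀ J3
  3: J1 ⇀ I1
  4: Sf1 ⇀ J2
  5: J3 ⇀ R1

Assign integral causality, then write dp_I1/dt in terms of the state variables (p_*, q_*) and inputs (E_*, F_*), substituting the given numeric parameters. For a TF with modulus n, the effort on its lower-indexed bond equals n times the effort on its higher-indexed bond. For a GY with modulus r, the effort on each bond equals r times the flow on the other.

β4 →Sf1  (Sf1: flow source, stroke at near end)
β3 →I1  (I1 outputs flow p/I1)
β0 →J1  (closing 0-jn rule on J1)
β1 →J2  (GY GY1: same side as bond 0)
β2 →J3  (0-jn J2 has e-setter on 1)
β5 →R1  (0-jn J3 has e-setter on 2)

dp_I1/dt = -4*F_Sf1 - 32*p_I1/9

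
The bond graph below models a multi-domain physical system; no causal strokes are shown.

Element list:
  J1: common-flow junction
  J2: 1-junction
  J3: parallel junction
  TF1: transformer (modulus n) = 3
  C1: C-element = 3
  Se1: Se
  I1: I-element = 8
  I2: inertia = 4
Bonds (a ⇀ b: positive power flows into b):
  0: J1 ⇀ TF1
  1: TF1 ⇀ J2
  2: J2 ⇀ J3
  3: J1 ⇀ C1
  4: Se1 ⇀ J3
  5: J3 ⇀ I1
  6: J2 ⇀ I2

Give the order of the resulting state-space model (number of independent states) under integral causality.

β4 stroke→J3  (source Se1 imposes e)
β2 stroke→J2  (common-e at J3 fixed by 4)
β5 stroke→I1  (J3: bond 4 brought effort, rest push out)
β3 stroke→J1  (C1: C, integral causality)
β0 stroke→TF1  (closing 1-jn rule on J1)
β1 stroke→J2  (TF1: transformer flips bond 0)
β6 stroke→I2  (closing 1-jn rule on J2)

3  (C1, I1, I2 all integral)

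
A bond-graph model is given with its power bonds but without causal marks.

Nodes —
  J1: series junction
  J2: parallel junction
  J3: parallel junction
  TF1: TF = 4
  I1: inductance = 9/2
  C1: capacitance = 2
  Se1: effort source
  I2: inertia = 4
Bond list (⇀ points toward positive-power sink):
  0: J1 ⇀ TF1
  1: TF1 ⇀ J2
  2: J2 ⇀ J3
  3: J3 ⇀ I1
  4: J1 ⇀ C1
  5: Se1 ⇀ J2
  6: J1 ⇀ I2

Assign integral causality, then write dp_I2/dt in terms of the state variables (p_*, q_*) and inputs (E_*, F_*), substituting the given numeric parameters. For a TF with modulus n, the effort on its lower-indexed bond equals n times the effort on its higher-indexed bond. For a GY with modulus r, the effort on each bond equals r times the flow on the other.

dp_I2/dt = -4*E_Se1 - q_C1/2

#5 stroke→J2  (source Se1 imposes e)
#1 stroke→TF1  (J2: bond 5 brought effort, rest push out)
#2 stroke→J3  (common-e at J2 fixed by 5)
#3 stroke→I1  (J3: bond 2 brought effort, rest push out)
#0 stroke→J1  (TF1 one-in-one-out from 1)
#4 stroke→J1  (prefer integral on C1)
#6 stroke→I2  (only one flow-in slot at J1)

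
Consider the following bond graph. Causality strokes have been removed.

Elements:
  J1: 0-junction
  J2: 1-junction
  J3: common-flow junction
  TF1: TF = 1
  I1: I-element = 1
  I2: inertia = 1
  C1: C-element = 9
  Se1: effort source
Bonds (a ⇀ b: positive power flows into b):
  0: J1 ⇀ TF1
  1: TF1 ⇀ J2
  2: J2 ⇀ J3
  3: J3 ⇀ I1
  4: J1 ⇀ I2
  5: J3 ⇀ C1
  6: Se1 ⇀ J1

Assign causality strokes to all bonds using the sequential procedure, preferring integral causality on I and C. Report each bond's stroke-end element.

#6 stroke→J1  (Se1 fixes effort; stroke away)
#0 stroke→TF1  (J1: bond 6 brought effort, rest push out)
#4 stroke→I2  (J1: bond 6 brought effort, rest push out)
#1 stroke→J2  (TF1 one-in-one-out from 0)
#2 stroke→J3  (closing 1-jn rule on J2)
#3 stroke→I1  (I1 integral (f out))
#5 stroke→J3  (1-jn J3 has f-setter on 3)

#0 |TF1
#1 |J2
#2 |J3
#3 |I1
#4 |I2
#5 |J3
#6 |J1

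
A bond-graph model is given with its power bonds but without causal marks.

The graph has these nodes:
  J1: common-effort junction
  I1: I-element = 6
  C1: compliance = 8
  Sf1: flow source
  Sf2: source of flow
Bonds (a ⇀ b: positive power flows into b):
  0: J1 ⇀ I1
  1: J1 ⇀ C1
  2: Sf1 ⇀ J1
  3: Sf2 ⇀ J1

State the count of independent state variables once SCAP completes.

b2 →Sf1  (Sf1 fixes flow; stroke at Sf1)
b3 →Sf2  (Sf2 (Sf) sets flow on bond)
b0 →I1  (I1 integral (f out))
b1 →J1  (J1 needs exactly one e-in)

2  (C1, I1 all integral)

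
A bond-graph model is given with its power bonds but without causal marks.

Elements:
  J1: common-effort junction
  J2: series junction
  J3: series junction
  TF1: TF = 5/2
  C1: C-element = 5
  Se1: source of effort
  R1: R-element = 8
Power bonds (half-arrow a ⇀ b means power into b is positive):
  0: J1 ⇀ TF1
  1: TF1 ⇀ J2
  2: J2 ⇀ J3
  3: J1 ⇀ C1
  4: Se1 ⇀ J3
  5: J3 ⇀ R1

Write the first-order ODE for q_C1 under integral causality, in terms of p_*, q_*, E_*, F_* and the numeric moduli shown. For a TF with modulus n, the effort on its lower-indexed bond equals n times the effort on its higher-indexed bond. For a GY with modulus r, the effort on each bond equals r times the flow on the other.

bond 4 stroke→J3  (Se1 (Se) sets effort on bond)
bond 3 stroke→J1  (prefer integral on C1)
bond 0 stroke→TF1  (J1: bond 3 brought effort, rest push out)
bond 1 stroke→J2  (TF1: transformer flips bond 0)
bond 2 stroke→J3  (only one flow-in slot at J2)
bond 5 stroke→R1  (J3: last free bond brings flow in)

dq_C1/dt = -E_Se1/20 - q_C1/250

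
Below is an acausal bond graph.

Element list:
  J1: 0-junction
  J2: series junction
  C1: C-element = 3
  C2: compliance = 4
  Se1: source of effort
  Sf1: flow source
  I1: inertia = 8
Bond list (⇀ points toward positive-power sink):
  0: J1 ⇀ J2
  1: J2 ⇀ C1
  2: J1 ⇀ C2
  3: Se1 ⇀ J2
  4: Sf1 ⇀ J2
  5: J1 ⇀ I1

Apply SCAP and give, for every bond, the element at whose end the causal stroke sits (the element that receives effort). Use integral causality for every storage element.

b3 stroke→J2  (Se1: effort source, stroke at far end)
b4 stroke→Sf1  (Sf1 (Sf) sets flow on bond)
b0 stroke→J2  (J2 flow already set via bond 4)
b1 stroke→J2  (1-jn J2 has f-setter on 4)
b2 stroke→J1  (C2: C, integral causality)
b5 stroke→I1  (J1: bond 2 brought effort, rest push out)

β0 →J2
β1 →J2
β2 →J1
β3 →J2
β4 →Sf1
β5 →I1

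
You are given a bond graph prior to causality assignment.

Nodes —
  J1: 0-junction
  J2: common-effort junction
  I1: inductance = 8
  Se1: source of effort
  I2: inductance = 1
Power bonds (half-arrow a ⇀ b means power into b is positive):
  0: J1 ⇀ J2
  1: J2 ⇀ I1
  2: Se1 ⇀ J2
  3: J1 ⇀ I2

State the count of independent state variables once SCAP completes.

bond 2 stroke at J2  (Se1 (Se) sets effort on bond)
bond 0 stroke at J1  (common-e at J2 fixed by 2)
bond 1 stroke at I1  (0-jn J2 has e-setter on 2)
bond 3 stroke at I2  (0-jn J1 has e-setter on 0)

2  (I1, I2 all integral)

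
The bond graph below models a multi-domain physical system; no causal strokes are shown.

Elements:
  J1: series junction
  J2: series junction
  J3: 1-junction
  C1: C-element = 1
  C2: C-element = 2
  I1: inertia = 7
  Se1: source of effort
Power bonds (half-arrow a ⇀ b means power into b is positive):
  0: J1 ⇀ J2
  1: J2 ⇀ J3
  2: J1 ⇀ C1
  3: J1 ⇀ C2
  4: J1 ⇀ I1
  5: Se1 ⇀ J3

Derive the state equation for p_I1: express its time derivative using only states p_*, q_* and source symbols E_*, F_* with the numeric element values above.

β5 |J3  (Se1 fixes effort; stroke away)
β1 |J2  (J3 needs exactly one f-in)
β0 |J1  (J2: last free bond brings flow in)
β2 |J1  (C1 outputs effort q/C1)
β3 |J1  (C2: C, integral causality)
β4 |I1  (closing 1-jn rule on J1)

dp_I1/dt = E_Se1 - q_C1 - q_C2/2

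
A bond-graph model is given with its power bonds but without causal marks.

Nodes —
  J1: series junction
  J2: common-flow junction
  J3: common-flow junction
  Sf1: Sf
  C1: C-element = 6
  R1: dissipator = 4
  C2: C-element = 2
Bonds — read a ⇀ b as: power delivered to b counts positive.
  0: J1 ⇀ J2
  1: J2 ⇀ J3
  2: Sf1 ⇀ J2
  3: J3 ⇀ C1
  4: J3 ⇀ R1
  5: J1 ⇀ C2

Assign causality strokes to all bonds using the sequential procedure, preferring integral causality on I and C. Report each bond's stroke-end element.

#2 |Sf1  (Sf1 fixes flow; stroke at Sf1)
#0 |J2  (J2 flow already set via bond 2)
#1 |J2  (1-jn J2 has f-setter on 2)
#3 |J3  (J3 flow already set via bond 1)
#4 |J3  (common-f at J3 fixed by 1)
#5 |J1  (1-jn J1 has f-setter on 0)

#0 |J2
#1 |J2
#2 |Sf1
#3 |J3
#4 |J3
#5 |J1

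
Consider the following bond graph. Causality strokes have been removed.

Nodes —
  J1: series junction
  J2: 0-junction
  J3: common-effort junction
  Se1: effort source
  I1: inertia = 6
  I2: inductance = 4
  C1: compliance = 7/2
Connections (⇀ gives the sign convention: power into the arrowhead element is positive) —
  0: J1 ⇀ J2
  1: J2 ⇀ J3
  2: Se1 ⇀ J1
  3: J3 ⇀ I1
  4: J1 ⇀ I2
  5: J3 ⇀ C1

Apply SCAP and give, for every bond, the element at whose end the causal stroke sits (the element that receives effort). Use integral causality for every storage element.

bond 2 →J1  (Se1: effort source, stroke at far end)
bond 3 →I1  (I1 integral (f out))
bond 4 →I2  (I2 outputs flow p/I2)
bond 0 →J1  (J1 flow already set via bond 4)
bond 1 →J2  (closing 0-jn rule on J2)
bond 5 →J3  (closing 0-jn rule on J3)

#0 |J1
#1 |J2
#2 |J1
#3 |I1
#4 |I2
#5 |J3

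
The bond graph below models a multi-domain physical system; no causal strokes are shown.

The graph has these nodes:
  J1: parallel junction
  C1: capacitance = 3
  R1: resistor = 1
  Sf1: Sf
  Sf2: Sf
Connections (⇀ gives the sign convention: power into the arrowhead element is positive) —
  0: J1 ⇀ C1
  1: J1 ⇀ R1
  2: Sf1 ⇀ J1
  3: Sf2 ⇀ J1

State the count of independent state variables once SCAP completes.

1  (C1 all integral)

#2 →Sf1  (Sf1: flow source, stroke at near end)
#3 →Sf2  (Sf2 fixes flow; stroke at Sf2)
#0 →J1  (C1: C, integral causality)
#1 →R1  (J1 effort already set via bond 0)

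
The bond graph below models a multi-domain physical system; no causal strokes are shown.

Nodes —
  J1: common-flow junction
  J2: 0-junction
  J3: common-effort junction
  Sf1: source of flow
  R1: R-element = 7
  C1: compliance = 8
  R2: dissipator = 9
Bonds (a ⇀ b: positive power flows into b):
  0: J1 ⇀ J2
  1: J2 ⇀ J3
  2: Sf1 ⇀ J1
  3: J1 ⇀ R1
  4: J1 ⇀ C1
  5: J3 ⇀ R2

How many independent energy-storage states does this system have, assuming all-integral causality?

β2 →Sf1  (Sf1: flow source, stroke at near end)
β0 →J1  (1-jn J1 has f-setter on 2)
β3 →J1  (common-f at J1 fixed by 2)
β4 →J1  (1-jn J1 has f-setter on 2)
β1 →J2  (only one effort-in slot at J2)
β5 →J3  (J3: last free bond brings effort in)

1  (C1 all integral)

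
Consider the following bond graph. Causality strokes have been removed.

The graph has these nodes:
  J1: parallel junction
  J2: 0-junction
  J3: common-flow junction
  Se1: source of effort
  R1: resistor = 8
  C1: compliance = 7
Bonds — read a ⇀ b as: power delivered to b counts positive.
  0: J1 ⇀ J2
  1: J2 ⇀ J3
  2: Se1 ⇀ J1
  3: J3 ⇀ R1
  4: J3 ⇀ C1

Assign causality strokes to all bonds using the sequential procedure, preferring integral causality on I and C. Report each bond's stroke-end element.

#2 |J1  (source Se1 imposes e)
#0 |J2  (0-jn J1 has e-setter on 2)
#1 |J3  (common-e at J2 fixed by 0)
#4 |J3  (C1 integral (e out))
#3 |R1  (J3 needs exactly one f-in)

b0 →J2
b1 →J3
b2 →J1
b3 →R1
b4 →J3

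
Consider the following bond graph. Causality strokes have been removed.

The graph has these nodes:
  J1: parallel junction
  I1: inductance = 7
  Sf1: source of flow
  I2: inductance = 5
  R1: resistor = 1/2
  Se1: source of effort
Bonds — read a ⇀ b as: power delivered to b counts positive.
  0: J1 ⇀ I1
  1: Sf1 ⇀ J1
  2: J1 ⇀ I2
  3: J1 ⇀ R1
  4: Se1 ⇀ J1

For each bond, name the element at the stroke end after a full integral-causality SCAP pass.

bond 1 stroke at Sf1  (Sf1 fixes flow; stroke at Sf1)
bond 4 stroke at J1  (source Se1 imposes e)
bond 0 stroke at I1  (0-jn J1 has e-setter on 4)
bond 2 stroke at I2  (J1: bond 4 brought effort, rest push out)
bond 3 stroke at R1  (common-e at J1 fixed by 4)

b0 stroke at I1
b1 stroke at Sf1
b2 stroke at I2
b3 stroke at R1
b4 stroke at J1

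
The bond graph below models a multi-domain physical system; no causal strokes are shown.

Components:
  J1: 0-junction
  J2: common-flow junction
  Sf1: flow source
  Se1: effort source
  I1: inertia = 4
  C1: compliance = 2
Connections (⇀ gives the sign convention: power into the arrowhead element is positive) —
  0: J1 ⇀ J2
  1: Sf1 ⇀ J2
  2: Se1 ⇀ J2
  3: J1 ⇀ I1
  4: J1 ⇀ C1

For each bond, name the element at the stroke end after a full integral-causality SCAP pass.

bond 1 →Sf1  (Sf1: flow source, stroke at near end)
bond 2 →J2  (Se1 (Se) sets effort on bond)
bond 0 →J2  (J2 flow already set via bond 1)
bond 3 →I1  (I1 outputs flow p/I1)
bond 4 →J1  (J1 needs exactly one e-in)

bond 0 stroke at J2
bond 1 stroke at Sf1
bond 2 stroke at J2
bond 3 stroke at I1
bond 4 stroke at J1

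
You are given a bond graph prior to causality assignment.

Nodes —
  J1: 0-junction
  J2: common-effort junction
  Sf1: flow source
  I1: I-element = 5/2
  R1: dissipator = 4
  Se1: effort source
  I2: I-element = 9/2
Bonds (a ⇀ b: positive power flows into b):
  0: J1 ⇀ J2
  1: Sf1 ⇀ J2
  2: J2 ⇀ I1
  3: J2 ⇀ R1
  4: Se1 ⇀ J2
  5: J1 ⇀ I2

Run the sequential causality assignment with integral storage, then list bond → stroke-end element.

β1 →Sf1  (Sf1: flow source, stroke at near end)
β4 →J2  (source Se1 imposes e)
β0 →J1  (J2: bond 4 brought effort, rest push out)
β2 →I1  (common-e at J2 fixed by 4)
β3 →R1  (J2 effort already set via bond 4)
β5 →I2  (J1: bond 0 brought effort, rest push out)

β0 stroke→J1
β1 stroke→Sf1
β2 stroke→I1
β3 stroke→R1
β4 stroke→J2
β5 stroke→I2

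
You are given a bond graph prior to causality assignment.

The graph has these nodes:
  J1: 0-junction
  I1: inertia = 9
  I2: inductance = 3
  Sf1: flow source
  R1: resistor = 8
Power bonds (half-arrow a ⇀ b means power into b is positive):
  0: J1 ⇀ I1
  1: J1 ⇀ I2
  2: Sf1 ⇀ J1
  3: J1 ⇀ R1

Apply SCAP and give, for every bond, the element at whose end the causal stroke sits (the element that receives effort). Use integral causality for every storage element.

β0 →I1
β1 →I2
β2 →Sf1
β3 →J1

bond 2 stroke at Sf1  (source Sf1 imposes f)
bond 0 stroke at I1  (I1 integral (f out))
bond 1 stroke at I2  (prefer integral on I2)
bond 3 stroke at J1  (closing 0-jn rule on J1)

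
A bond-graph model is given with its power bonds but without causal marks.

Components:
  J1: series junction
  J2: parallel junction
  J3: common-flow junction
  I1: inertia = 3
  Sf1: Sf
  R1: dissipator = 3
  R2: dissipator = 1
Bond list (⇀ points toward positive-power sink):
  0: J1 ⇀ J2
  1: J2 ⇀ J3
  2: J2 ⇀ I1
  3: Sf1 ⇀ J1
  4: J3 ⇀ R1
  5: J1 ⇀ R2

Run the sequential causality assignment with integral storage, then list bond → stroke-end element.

β0 stroke at J1
β1 stroke at J2
β2 stroke at I1
β3 stroke at Sf1
β4 stroke at J3
β5 stroke at J1

β3 stroke→Sf1  (Sf1 (Sf) sets flow on bond)
β0 stroke→J1  (common-f at J1 fixed by 3)
β5 stroke→J1  (J1: bond 3 brought flow, rest push out)
β2 stroke→I1  (I1: I, integral causality)
β1 stroke→J2  (only one effort-in slot at J2)
β4 stroke→J3  (common-f at J3 fixed by 1)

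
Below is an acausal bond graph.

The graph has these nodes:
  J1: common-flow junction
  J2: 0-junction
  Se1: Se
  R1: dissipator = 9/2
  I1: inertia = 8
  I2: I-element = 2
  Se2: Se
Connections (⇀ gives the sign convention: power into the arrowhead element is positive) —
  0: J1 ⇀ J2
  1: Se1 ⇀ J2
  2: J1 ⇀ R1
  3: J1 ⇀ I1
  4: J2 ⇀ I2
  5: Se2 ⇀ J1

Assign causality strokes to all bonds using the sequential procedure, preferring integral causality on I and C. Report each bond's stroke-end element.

b1 stroke→J2  (Se1 (Se) sets effort on bond)
b5 stroke→J1  (Se2: effort source, stroke at far end)
b0 stroke→J1  (0-jn J2 has e-setter on 1)
b4 stroke→I2  (J2: bond 1 brought effort, rest push out)
b3 stroke→I1  (I1: I, integral causality)
b2 stroke→J1  (common-f at J1 fixed by 3)

#0 |J1
#1 |J2
#2 |J1
#3 |I1
#4 |I2
#5 |J1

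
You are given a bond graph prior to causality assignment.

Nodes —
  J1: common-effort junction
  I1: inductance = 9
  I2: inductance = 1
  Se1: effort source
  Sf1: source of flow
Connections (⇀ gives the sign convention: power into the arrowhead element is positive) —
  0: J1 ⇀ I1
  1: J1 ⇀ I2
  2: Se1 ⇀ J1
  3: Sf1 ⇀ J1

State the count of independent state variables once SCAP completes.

2  (I1, I2 all integral)

β2 stroke→J1  (Se1: effort source, stroke at far end)
β3 stroke→Sf1  (Sf1 fixes flow; stroke at Sf1)
β0 stroke→I1  (J1: bond 2 brought effort, rest push out)
β1 stroke→I2  (J1 effort already set via bond 2)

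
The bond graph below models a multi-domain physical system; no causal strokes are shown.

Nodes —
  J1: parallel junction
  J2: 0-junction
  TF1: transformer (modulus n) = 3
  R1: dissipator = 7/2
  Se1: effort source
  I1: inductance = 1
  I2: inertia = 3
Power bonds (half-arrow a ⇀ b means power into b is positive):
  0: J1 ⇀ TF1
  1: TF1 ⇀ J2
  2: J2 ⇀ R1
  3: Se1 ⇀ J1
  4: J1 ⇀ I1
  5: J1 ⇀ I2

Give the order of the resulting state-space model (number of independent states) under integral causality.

2  (I1, I2 all integral)

bond 3 |J1  (Se1: effort source, stroke at far end)
bond 0 |TF1  (common-e at J1 fixed by 3)
bond 4 |I1  (J1: bond 3 brought effort, rest push out)
bond 5 |I2  (J1 effort already set via bond 3)
bond 1 |J2  (TF1: transformer flips bond 0)
bond 2 |R1  (common-e at J2 fixed by 1)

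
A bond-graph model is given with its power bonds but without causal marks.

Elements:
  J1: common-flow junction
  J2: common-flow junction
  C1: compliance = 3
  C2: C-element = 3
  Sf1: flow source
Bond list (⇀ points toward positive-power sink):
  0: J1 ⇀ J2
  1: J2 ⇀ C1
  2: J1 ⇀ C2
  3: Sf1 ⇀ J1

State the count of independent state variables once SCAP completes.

β3 stroke at Sf1  (source Sf1 imposes f)
β0 stroke at J1  (1-jn J1 has f-setter on 3)
β2 stroke at J1  (1-jn J1 has f-setter on 3)
β1 stroke at J2  (1-jn J2 has f-setter on 0)

2  (C1, C2 all integral)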